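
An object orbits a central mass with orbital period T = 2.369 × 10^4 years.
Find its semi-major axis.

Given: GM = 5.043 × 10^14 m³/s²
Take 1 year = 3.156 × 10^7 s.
T = 2.369 × 10^4 years = 7.47656 × 10^11 s
GM = 5.043 × 10^14 m³/s²
Kepler's third law: a³ = GM T² / (4π²)
T² = 5.5899 × 10^23 s²
a³ = (5.043 × 10^14) × (5.5899 × 10^23) / (4π²) = 7.14058 × 10^36 m³
a = (a³)^(1/3) = 1.92565 × 10^12 m ≈ 1.926 Tm

Final answer: 1.926 Tm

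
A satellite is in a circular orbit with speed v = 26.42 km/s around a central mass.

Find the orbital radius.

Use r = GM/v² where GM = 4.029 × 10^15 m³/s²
v = 26.42 km/s = 26420 m/s
GM = 4.029 × 10^15 m³/s²
v² = 6.98016 × 10^8 m²/s²
r = GM/v² = (4.029 × 10^15) / (6.98016 × 10^8) = 5.77207 × 10^6 m ≈ 5.772 Mm

Final answer: 5.772 Mm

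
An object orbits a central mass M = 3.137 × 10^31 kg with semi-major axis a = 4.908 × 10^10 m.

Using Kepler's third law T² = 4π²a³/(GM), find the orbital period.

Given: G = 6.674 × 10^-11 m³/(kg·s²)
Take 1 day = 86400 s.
M = 3.137 × 10^31 kg
GM = G × M = 6.674 × 10^-11 × 3.137 × 10^31 = 2.09363 × 10^21 m³/s²
a = 4.908 × 10^10 m
a³ = 1.18226 × 10^32 m³
T = 2π √(a³/GM) = 2π √((1.18226 × 10^32) / (2.09363 × 10^21)) = 2π × 237633 s
T = 1.49309 × 10^6 s ≈ 17.28 days

Final answer: 17.28 days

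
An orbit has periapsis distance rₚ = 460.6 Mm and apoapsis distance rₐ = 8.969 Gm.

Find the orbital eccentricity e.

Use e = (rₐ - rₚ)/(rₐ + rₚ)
rₚ = 460.6 Mm = 4.606 × 10^8 m
rₐ = 8.969 Gm = 8.969 × 10^9 m
rₐ − rₚ = 8.5084 × 10^9 m
rₐ + rₚ = 9.4296 × 10^9 m
e = (rₐ − rₚ)/(rₐ + rₚ) = 0.902308

Final answer: e = 0.9023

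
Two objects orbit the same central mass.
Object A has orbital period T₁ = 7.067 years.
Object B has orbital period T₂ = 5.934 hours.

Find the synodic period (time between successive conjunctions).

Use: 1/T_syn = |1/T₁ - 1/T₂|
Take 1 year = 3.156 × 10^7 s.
T₁ = 7.067 years = 2.23035 × 10^8 s
T₂ = 5.934 hours = 21362.4 s
1/T₁ = 4.48361 × 10^-9 s⁻¹
1/T₂ = 4.68112 × 10^-5 s⁻¹
|1/T₁ − 1/T₂| = 4.68067 × 10^-5 s⁻¹
T_syn = 1 / |1/T₁ − 1/T₂| = 21364.4 s ≈ 5.935 hours

Final answer: T_syn = 5.935 hours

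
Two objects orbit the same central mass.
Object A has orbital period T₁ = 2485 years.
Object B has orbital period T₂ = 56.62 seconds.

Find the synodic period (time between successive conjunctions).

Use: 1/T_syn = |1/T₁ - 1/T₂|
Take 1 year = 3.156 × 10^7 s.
T₁ = 2485 years = 7.84266 × 10^10 s
T₂ = 56.62 seconds
1/T₁ = 1.27508 × 10^-11 s⁻¹
1/T₂ = 0.0176616 s⁻¹
|1/T₁ − 1/T₂| = 0.0176616 s⁻¹
T_syn = 1 / |1/T₁ − 1/T₂| = 56.62 s ≈ 56.62 seconds

Final answer: T_syn = 56.62 seconds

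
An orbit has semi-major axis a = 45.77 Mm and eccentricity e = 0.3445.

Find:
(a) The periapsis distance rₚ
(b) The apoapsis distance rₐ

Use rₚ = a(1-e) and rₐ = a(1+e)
a = 45.77 Mm = 4.577 × 10^7 m
e = 0.3445:  1 − e = 0.6555,  1 + e = 1.3445
(a) rₚ = a(1 − e) = 4.577 × 10^7 m × 0.6555 = 3.00022 × 10^7 m ≈ 30 Mm
(b) rₐ = a(1 + e) = 4.577 × 10^7 m × 1.3445 = 6.15378 × 10^7 m ≈ 61.54 Mm

Final answer:
(a) rₚ = 30 Mm
(b) rₐ = 61.54 Mm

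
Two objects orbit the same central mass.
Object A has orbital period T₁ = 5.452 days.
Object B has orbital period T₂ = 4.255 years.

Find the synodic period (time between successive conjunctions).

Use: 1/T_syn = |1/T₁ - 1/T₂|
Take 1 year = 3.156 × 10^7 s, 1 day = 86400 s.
T₁ = 5.452 days = 471053 s
T₂ = 4.255 years = 1.34288 × 10^8 s
1/T₁ = 2.1229 × 10^-6 s⁻¹
1/T₂ = 7.44669 × 10^-9 s⁻¹
|1/T₁ − 1/T₂| = 2.11546 × 10^-6 s⁻¹
T_syn = 1 / |1/T₁ − 1/T₂| = 472711 s ≈ 5.471 days

Final answer: T_syn = 5.471 days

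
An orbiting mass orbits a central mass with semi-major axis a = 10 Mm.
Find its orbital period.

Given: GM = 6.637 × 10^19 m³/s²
a = 10 Mm = 1 × 10^7 m
GM = 6.637 × 10^19 m³/s²
a³ = 1 × 10^21 m³
T = 2π √(a³/GM) = 2π √((1 × 10^21) / (6.637 × 10^19)) = 2π × 3.88163 s
T = 24.389 s ≈ 24.39 seconds

Final answer: 24.39 seconds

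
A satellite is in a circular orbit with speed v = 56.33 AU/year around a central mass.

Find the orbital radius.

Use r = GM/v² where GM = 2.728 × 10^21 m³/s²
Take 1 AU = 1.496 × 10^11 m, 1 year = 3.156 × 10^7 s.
v = 56.33 AU/year = 267014 m/s
GM = 2.728 × 10^21 m³/s²
v² = 7.12966 × 10^10 m²/s²
r = GM/v² = (2.728 × 10^21) / (7.12966 × 10^10) = 3.82627 × 10^10 m ≈ 0.2558 AU

Final answer: 0.2558 AU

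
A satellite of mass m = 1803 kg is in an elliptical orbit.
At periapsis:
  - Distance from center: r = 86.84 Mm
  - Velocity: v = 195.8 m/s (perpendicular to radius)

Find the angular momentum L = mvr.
r = 86.84 Mm = 8.684 × 10^7 m
v = 195.8 m/s
vr = 195.8 × 8.684 × 10^7 = 1.70033 × 10^10 m²/s
L = m × vr = 1803 × 1.70033 × 10^10 = 3.06569 × 10^13 kg·m²/s ≈ 3.066 × 10^13 kg·m²/s

Final answer: L = 3.066 × 10^13 kg·m²/s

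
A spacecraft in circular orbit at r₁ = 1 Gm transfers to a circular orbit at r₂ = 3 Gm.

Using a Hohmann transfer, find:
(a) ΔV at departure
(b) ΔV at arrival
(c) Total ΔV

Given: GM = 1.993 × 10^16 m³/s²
r₁ = 1 Gm = 1 × 10^9 m
r₂ = 3 Gm = 3 × 10^9 m
GM = 1.993 × 10^16 m³/s²
Transfer ellipse: a_t = (r₁ + r₂)/2 = 2 × 10^9 m
Circular speed at r₁: v₁ = √(GM/r₁) = 4464.3 m/s
Transfer speed at r₁ (periapsis): v₁ₜ = √(GM(2/r₁ − 1/a_t)) = 5467.63 m/s
(a) ΔV₁ = v₁ₜ − v₁ = 1003.33 m/s ≈ 1.003 km/s
Circular speed at r₂: v₂ = √(GM/r₂) = 2577.47 m/s
Transfer speed at r₂ (apoapsis): v₂ₜ = √(GM(2/r₂ − 1/a_t)) = 1822.54 m/s
(b) ΔV₂ = v₂ − v₂ₜ = 754.922 m/s ≈ 754.9 m/s
(c) ΔV_total = ΔV₁ + ΔV₂ = 1758.25 m/s ≈ 1.758 km/s

Final answer:
(a) ΔV₁ = 1.003 km/s
(b) ΔV₂ = 754.9 m/s
(c) ΔV_total = 1.758 km/s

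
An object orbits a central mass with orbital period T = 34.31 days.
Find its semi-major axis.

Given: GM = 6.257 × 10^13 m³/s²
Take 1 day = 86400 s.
T = 34.31 days = 2.96438 × 10^6 s
GM = 6.257 × 10^13 m³/s²
Kepler's third law: a³ = GM T² / (4π²)
T² = 8.78757 × 10^12 s²
a³ = (6.257 × 10^13) × (8.78757 × 10^12) / (4π²) = 1.39276 × 10^25 m³
a = (a³)^(1/3) = 2.40598 × 10^8 m ≈ 240.6 Mm

Final answer: 240.6 Mm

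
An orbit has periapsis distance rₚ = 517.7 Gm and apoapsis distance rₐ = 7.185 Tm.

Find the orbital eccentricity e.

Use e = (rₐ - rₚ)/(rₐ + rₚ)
rₚ = 517.7 Gm = 5.177 × 10^11 m
rₐ = 7.185 Tm = 7.185 × 10^12 m
rₐ − rₚ = 6.6673 × 10^12 m
rₐ + rₚ = 7.7027 × 10^12 m
e = (rₐ − rₚ)/(rₐ + rₚ) = 0.86558

Final answer: e = 0.8656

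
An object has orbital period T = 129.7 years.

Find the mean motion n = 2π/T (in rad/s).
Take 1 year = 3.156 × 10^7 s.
T = 129.7 years = 4.09333 × 10^9 s
n = 2π / (4.09333 × 10^9 s) = 1.53498 × 10^-9 rad/s ≈ 1.535 × 10^-9 rad/s

Final answer: n = 1.535 × 10^-9 rad/s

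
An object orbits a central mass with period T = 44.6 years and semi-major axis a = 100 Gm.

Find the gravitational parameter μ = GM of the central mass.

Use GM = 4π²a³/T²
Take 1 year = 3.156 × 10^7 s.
T = 44.6 years = 1.40758 × 10^9 s
a = 100 Gm = 1 × 10^11 m
a³ = 1 × 10^33 m³
T² = 1.98127 × 10^18 s²
GM = 4π² × (1 × 10^33) / (1.98127 × 10^18) = 1.99258 × 10^16 m³/s²
GM ≈ 1.993 × 10^16 m³/s²

Final answer: GM = 1.993 × 10^16 m³/s²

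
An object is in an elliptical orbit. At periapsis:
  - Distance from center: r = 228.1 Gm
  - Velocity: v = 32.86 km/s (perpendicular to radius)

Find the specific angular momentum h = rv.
r = 228.1 Gm = 2.281 × 10^11 m
v = 32.86 km/s = 32860 m/s
h = rv = 2.281 × 10^11 × 32860 = 7.49537 × 10^15 m²/s ≈ 7.495 × 10^15 m²/s

Final answer: h = 7.495 × 10^15 m²/s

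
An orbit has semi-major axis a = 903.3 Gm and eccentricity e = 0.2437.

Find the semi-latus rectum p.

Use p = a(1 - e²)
a = 903.3 Gm = 9.033 × 10^11 m
e = 0.2437,  e² = 0.0593897,  1 − e² = 0.94061
p = a(1 − e²) = 9.033 × 10^11 m × 0.94061 = 8.49653 × 10^11 m ≈ 849.7 Gm

Final answer: p = 849.7 Gm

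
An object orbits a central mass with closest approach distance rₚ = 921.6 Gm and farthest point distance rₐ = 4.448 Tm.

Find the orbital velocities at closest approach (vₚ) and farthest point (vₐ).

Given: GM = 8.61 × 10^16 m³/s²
rₚ = 921.6 Gm = 9.216 × 10^11 m
rₐ = 4.448 Tm = 4.448 × 10^12 m
GM = 8.61 × 10^16 m³/s²
a = (rₚ + rₐ)/2 = 2.6848 × 10^12 m
Vis-viva: v² = GM (2/r − 1/a)
vₚ² = 8.61 × 10^16 × (2.17014 × 10^-12 − 3.72467 × 10^-13) = 154780 m²/s²
vₚ = 393.42 m/s ≈ 393.4 m/s
vₐ² = 8.61 × 10^16 × (4.4964 × 10^-13 − 3.72467 × 10^-13) = 6644.6 m²/s²
vₐ = 81.5144 m/s ≈ 81.51 m/s

Final answer: vₚ = 393.4 m/s, vₐ = 81.51 m/s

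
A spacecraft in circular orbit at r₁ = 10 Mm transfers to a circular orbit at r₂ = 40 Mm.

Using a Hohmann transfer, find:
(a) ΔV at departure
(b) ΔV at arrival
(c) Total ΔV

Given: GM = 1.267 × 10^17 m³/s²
r₁ = 10 Mm = 1 × 10^7 m
r₂ = 40 Mm = 4 × 10^7 m
GM = 1.267 × 10^17 m³/s²
Transfer ellipse: a_t = (r₁ + r₂)/2 = 2.5 × 10^7 m
Circular speed at r₁: v₁ = √(GM/r₁) = 112561 m/s
Transfer speed at r₁ (periapsis): v₁ₜ = √(GM(2/r₁ − 1/a_t)) = 142380 m/s
(a) ΔV₁ = v₁ₜ − v₁ = 29818.7 m/s ≈ 29.82 km/s
Circular speed at r₂: v₂ = √(GM/r₂) = 56280.5 m/s
Transfer speed at r₂ (apoapsis): v₂ₜ = √(GM(2/r₂ − 1/a_t)) = 35594.9 m/s
(b) ΔV₂ = v₂ − v₂ₜ = 20685.6 m/s ≈ 20.69 km/s
(c) ΔV_total = ΔV₁ + ΔV₂ = 50504.3 m/s ≈ 50.5 km/s

Final answer:
(a) ΔV₁ = 29.82 km/s
(b) ΔV₂ = 20.69 km/s
(c) ΔV_total = 50.5 km/s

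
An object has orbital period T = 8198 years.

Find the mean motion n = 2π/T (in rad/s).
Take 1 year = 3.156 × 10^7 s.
T = 8198 years = 2.58729 × 10^11 s
n = 2π / (2.58729 × 10^11 s) = 2.42848 × 10^-11 rad/s ≈ 2.428 × 10^-11 rad/s

Final answer: n = 2.428 × 10^-11 rad/s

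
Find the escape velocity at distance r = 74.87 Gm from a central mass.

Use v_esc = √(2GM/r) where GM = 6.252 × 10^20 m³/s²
r = 74.87 Gm = 7.487 × 10^10 m
GM = 6.252 × 10^20 m³/s²
2GM/r = 2 × (6.252 × 10^20) / (7.487 × 10^10) = 1.67009 × 10^10 m²/s²
v_esc = √(2GM/r) = 129232 m/s ≈ 129.2 km/s

Final answer: 129.2 km/s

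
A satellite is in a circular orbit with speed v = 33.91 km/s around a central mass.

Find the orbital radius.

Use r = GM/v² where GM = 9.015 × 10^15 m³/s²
v = 33.91 km/s = 33910 m/s
GM = 9.015 × 10^15 m³/s²
v² = 1.14989 × 10^9 m²/s²
r = GM/v² = (9.015 × 10^15) / (1.14989 × 10^9) = 7.83989 × 10^6 m ≈ 7.84 Mm

Final answer: 7.84 Mm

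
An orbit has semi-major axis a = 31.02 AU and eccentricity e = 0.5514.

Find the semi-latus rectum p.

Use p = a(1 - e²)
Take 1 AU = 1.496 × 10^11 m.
a = 31.02 AU = 4.64059 × 10^12 m
e = 0.5514,  e² = 0.304042,  1 − e² = 0.695958
p = a(1 − e²) = 4.64059 × 10^12 m × 0.695958 = 3.22966 × 10^12 m ≈ 21.59 AU

Final answer: p = 21.59 AU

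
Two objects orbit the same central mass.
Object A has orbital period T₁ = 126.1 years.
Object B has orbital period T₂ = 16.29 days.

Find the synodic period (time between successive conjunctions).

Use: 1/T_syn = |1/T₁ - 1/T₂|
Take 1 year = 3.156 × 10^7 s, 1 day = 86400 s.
T₁ = 126.1 years = 3.97972 × 10^9 s
T₂ = 16.29 days = 1.40746 × 10^6 s
1/T₁ = 2.51274 × 10^-10 s⁻¹
1/T₂ = 7.10502 × 10^-7 s⁻¹
|1/T₁ − 1/T₂| = 7.10251 × 10^-7 s⁻¹
T_syn = 1 / |1/T₁ − 1/T₂| = 1.40795 × 10^6 s ≈ 16.3 days

Final answer: T_syn = 16.3 days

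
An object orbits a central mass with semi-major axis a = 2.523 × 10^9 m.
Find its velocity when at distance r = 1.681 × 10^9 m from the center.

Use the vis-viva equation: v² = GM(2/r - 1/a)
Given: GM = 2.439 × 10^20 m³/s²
a = 2.523 × 10^9 m
r = 1.681 × 10^9 m
GM = 2.439 × 10^20 m³/s²
2/r − 1/a = 1.18977 × 10^-9 − 3.96354 × 10^-10 = 7.93414 × 10^-10 m⁻¹
v² = GM (2/r − 1/a) = 1.93514 × 10^11 m²/s²
v = 439902 m/s ≈ 439.9 km/s

Final answer: 439.9 km/s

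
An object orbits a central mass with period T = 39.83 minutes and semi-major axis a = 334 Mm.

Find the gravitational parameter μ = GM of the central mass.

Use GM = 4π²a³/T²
T = 39.83 minutes = 2389.8 s
a = 334 Mm = 3.34 × 10^8 m
a³ = 3.72597 × 10^25 m³
T² = 5.71114 × 10^6 s²
GM = 4π² × (3.72597 × 10^25) / (5.71114 × 10^6) = 2.57559 × 10^20 m³/s²
GM ≈ 2.576 × 10^20 m³/s²

Final answer: GM = 2.576 × 10^20 m³/s²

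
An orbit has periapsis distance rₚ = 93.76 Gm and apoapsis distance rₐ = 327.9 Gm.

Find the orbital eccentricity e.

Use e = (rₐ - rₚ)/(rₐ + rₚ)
rₚ = 93.76 Gm = 9.376 × 10^10 m
rₐ = 327.9 Gm = 3.279 × 10^11 m
rₐ − rₚ = 2.3414 × 10^11 m
rₐ + rₚ = 4.2166 × 10^11 m
e = (rₐ − rₚ)/(rₐ + rₚ) = 0.555282

Final answer: e = 0.5553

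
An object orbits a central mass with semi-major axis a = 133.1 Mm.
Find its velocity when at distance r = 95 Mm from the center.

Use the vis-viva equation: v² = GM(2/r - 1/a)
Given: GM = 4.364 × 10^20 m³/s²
a = 133.1 Mm = 1.331 × 10^8 m
r = 95 Mm = 9.5 × 10^7 m
GM = 4.364 × 10^20 m³/s²
2/r − 1/a = 2.10526 × 10^-8 − 7.51315 × 10^-9 = 1.35395 × 10^-8 m⁻¹
v² = GM (2/r − 1/a) = 5.90863 × 10^12 m²/s²
v = 2.43077 × 10^6 m/s ≈ 2431 km/s

Final answer: 2431 km/s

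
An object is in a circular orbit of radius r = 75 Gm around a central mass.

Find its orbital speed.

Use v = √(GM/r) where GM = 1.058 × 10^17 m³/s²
r = 75 Gm = 7.5 × 10^10 m
GM = 1.058 × 10^17 m³/s²
GM/r = (1.058 × 10^17) / (7.5 × 10^10) = 1.41067 × 10^6 m²/s²
v = √(GM/r) = 1187.71 m/s ≈ 1.188 km/s

Final answer: 1.188 km/s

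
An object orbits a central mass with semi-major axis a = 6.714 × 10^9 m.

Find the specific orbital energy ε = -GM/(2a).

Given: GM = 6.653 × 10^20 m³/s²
a = 6.714 × 10^9 m
GM = 6.653 × 10^20 m³/s²
2a = 1.3428 × 10^10 m
ε = −GM/(2a) = -4.95457 × 10^10 J/kg ≈ -49.55 GJ/kg

Final answer: -49.55 GJ/kg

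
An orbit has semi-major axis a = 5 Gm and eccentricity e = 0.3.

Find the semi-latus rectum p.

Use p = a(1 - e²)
a = 5 Gm = 5 × 10^9 m
e = 0.3,  e² = 0.09,  1 − e² = 0.91
p = a(1 − e²) = 5 × 10^9 m × 0.91 = 4.55 × 10^9 m ≈ 4.55 Gm

Final answer: p = 4.55 Gm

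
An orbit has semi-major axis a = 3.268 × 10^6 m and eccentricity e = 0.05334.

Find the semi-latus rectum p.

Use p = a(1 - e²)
a = 3.268 × 10^6 m
e = 0.05334,  e² = 0.00284516,  1 − e² = 0.997155
p = a(1 − e²) = 3.268 × 10^6 m × 0.997155 = 3.2587 × 10^6 m ≈ 3.259 × 10^6 m

Final answer: p = 3.259 × 10^6 m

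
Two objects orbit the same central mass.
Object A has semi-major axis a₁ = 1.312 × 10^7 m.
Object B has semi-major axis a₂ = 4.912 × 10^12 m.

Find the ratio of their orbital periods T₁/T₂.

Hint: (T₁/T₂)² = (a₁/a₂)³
a₁ = 1.312 × 10^7 m
a₂ = 4.912 × 10^12 m
a₁/a₂ = 2.67101 × 10^-6
T₁/T₂ = (a₁/a₂)^(3/2) = (2.67101 × 10^-6)^1.5 = 4.36529 × 10^-9

Final answer: T₁/T₂ = 4.365 × 10^-9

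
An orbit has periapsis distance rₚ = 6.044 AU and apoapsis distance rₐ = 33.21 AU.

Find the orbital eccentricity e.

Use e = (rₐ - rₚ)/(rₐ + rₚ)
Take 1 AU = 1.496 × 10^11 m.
rₚ = 6.044 AU = 9.04182 × 10^11 m
rₐ = 33.21 AU = 4.96822 × 10^12 m
rₐ − rₚ = 4.06403 × 10^12 m
rₐ + rₚ = 5.8724 × 10^12 m
e = (rₐ − rₚ)/(rₐ + rₚ) = 0.692057

Final answer: e = 0.6921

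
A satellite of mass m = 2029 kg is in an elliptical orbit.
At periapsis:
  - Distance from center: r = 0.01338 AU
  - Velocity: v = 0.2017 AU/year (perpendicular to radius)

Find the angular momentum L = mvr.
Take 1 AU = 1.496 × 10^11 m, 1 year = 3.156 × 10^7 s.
r = 0.01338 AU = 2.00165 × 10^9 m
v = 0.2017 AU/year = 956.094 m/s
vr = 956.094 × 2.00165 × 10^9 = 1.91376 × 10^12 m²/s
L = m × vr = 2029 × 1.91376 × 10^12 = 3.88303 × 10^15 kg·m²/s ≈ 3.883 × 10^15 kg·m²/s

Final answer: L = 3.883 × 10^15 kg·m²/s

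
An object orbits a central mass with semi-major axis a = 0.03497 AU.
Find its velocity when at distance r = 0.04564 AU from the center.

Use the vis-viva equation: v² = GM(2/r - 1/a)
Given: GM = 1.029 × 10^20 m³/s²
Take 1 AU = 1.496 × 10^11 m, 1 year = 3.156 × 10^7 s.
a = 0.03497 AU = 5.23151 × 10^9 m
r = 0.04564 AU = 6.82774 × 10^9 m
GM = 1.029 × 10^20 m³/s²
2/r − 1/a = 2.92923 × 10^-10 − 1.91149 × 10^-10 = 1.01773 × 10^-10 m⁻¹
v² = GM (2/r − 1/a) = 1.04725 × 10^10 m²/s²
v = 102335 m/s ≈ 21.59 AU/year

Final answer: 21.59 AU/year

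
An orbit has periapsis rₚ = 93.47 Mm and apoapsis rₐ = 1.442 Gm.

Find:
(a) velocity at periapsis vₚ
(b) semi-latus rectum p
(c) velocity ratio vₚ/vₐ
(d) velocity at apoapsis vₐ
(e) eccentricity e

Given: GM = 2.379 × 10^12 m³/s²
rₚ = 93.47 Mm = 9.347 × 10^7 m
rₐ = 1.442 Gm = 1.442 × 10^9 m
GM = 2.379 × 10^12 m³/s²
a = (rₚ + rₐ)/2 = 7.67735 × 10^8 m
e = (rₐ − rₚ)/(rₐ + rₚ) = (1.34853 × 10^9) / (1.53547 × 10^9) = 0.878252
(a) vₚ² = GM (2/rₚ − 1/a) = 2.379 × 10^12 × (2.13972 × 10^-8 − 1.30253 × 10^-9) = 47805.3 m²/s²;  vₚ = 218.644 m/s ≈ 218.6 m/s
(b) 1 − e² = 0.228673;  p = a(1 − e²) = 7.67735 × 10^8 × 0.228673 = 1.7556 × 10^8 m ≈ 175.6 Mm
(c) vₚ/vₐ = rₐ/rₚ (angular momentum) = (1.442 × 10^9) / (9.347 × 10^7) = 15.4274 ≈ 15.43
(d) vₐ² = GM (2/rₐ − 1/a) = 2.379 × 10^12 × (1.38696 × 10^-9 − 1.30253 × 10^-9) = 200.858 m²/s²;  vₐ = 14.1725 m/s ≈ 14.17 m/s
(e) e = 0.878252 ≈ 0.8783

Final answer:
(a) velocity at periapsis vₚ = 218.6 m/s
(b) semi-latus rectum p = 175.6 Mm
(c) velocity ratio vₚ/vₐ = 15.43
(d) velocity at apoapsis vₐ = 14.17 m/s
(e) eccentricity e = 0.8783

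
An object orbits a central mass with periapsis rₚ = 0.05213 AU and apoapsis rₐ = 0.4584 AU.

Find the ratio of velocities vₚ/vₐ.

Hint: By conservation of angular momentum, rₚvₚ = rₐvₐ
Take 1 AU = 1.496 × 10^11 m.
rₚ = 0.05213 AU = 7.79865 × 10^9 m
rₐ = 0.4584 AU = 6.85766 × 10^10 m
rₚvₚ = rₐvₐ  ⇒  vₚ/vₐ = rₐ/rₚ
vₚ/vₐ = (6.85766 × 10^10) / (7.79865 × 10^9) = 8.7934

Final answer: vₚ/vₐ = 8.793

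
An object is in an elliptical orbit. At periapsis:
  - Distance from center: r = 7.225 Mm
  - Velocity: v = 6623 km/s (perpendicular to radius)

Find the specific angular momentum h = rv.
r = 7.225 Mm = 7.225 × 10^6 m
v = 6623 km/s = 6.623 × 10^6 m/s
h = rv = 7.225 × 10^6 × 6.623 × 10^6 = 4.78512 × 10^13 m²/s ≈ 4.785 × 10^13 m²/s

Final answer: h = 4.785 × 10^13 m²/s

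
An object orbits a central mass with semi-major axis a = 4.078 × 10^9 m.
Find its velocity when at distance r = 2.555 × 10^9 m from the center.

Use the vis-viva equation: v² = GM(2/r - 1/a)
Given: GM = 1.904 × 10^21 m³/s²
a = 4.078 × 10^9 m
r = 2.555 × 10^9 m
GM = 1.904 × 10^21 m³/s²
2/r − 1/a = 7.82779 × 10^-10 − 2.45218 × 10^-10 = 5.37561 × 10^-10 m⁻¹
v² = GM (2/r − 1/a) = 1.02352 × 10^12 m²/s²
v = 1.01169 × 10^6 m/s ≈ 1012 km/s

Final answer: 1012 km/s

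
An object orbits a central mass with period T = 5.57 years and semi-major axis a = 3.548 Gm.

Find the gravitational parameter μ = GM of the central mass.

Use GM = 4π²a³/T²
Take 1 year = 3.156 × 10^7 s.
T = 5.57 years = 1.75789 × 10^8 s
a = 3.548 Gm = 3.548 × 10^9 m
a³ = 4.46633 × 10^28 m³
T² = 3.09018 × 10^16 s²
GM = 4π² × (4.46633 × 10^28) / (3.09018 × 10^16) = 5.70593 × 10^13 m³/s²
GM ≈ 5.706 × 10^13 m³/s²

Final answer: GM = 5.706 × 10^13 m³/s²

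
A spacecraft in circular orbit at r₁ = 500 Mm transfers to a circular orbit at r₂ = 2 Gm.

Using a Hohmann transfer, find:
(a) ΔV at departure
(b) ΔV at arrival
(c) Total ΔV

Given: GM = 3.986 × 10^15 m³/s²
r₁ = 500 Mm = 5 × 10^8 m
r₂ = 2 Gm = 2 × 10^9 m
GM = 3.986 × 10^15 m³/s²
Transfer ellipse: a_t = (r₁ + r₂)/2 = 1.25 × 10^9 m
Circular speed at r₁: v₁ = √(GM/r₁) = 2823.47 m/s
Transfer speed at r₁ (periapsis): v₁ₜ = √(GM(2/r₁ − 1/a_t)) = 3571.44 m/s
(a) ΔV₁ = v₁ₜ − v₁ = 747.969 m/s ≈ 748 m/s
Circular speed at r₂: v₂ = √(GM/r₂) = 1411.74 m/s
Transfer speed at r₂ (apoapsis): v₂ₜ = √(GM(2/r₂ − 1/a_t)) = 892.861 m/s
(b) ΔV₂ = v₂ − v₂ₜ = 518.876 m/s ≈ 518.9 m/s
(c) ΔV_total = ΔV₁ + ΔV₂ = 1266.85 m/s ≈ 1.267 km/s

Final answer:
(a) ΔV₁ = 748 m/s
(b) ΔV₂ = 518.9 m/s
(c) ΔV_total = 1.267 km/s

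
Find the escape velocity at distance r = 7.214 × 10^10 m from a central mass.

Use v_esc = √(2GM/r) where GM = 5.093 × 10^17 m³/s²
r = 7.214 × 10^10 m
GM = 5.093 × 10^17 m³/s²
2GM/r = 2 × (5.093 × 10^17) / (7.214 × 10^10) = 1.41198 × 10^7 m²/s²
v_esc = √(2GM/r) = 3757.63 m/s ≈ 3.758 km/s

Final answer: 3.758 km/s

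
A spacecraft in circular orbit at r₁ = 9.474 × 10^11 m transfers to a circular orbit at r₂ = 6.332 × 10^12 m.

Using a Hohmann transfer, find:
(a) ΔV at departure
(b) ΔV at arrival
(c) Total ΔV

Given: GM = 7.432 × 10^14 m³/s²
r₁ = 9.474 × 10^11 m
r₂ = 6.332 × 10^12 m
GM = 7.432 × 10^14 m³/s²
Transfer ellipse: a_t = (r₁ + r₂)/2 = 3.6397 × 10^12 m
Circular speed at r₁: v₁ = √(GM/r₁) = 28.0083 m/s
Transfer speed at r₁ (periapsis): v₁ₜ = √(GM(2/r₁ − 1/a_t)) = 36.9423 m/s
(a) ΔV₁ = v₁ₜ − v₁ = 8.93403 m/s ≈ 8.934 m/s
Circular speed at r₂: v₂ = √(GM/r₂) = 10.8338 m/s
Transfer speed at r₂ (apoapsis): v₂ₜ = √(GM(2/r₂ − 1/a_t)) = 5.52734 m/s
(b) ΔV₂ = v₂ − v₂ₜ = 5.3065 m/s ≈ 5.306 m/s
(c) ΔV_total = ΔV₁ + ΔV₂ = 14.2405 m/s ≈ 14.24 m/s

Final answer:
(a) ΔV₁ = 8.934 m/s
(b) ΔV₂ = 5.306 m/s
(c) ΔV_total = 14.24 m/s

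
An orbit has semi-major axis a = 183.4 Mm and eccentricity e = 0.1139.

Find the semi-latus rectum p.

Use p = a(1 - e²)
a = 183.4 Mm = 1.834 × 10^8 m
e = 0.1139,  e² = 0.0129732,  1 − e² = 0.987027
p = a(1 − e²) = 1.834 × 10^8 m × 0.987027 = 1.81021 × 10^8 m ≈ 181 Mm

Final answer: p = 181 Mm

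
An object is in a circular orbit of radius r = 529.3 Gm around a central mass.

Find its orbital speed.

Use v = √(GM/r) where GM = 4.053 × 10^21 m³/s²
r = 529.3 Gm = 5.293 × 10^11 m
GM = 4.053 × 10^21 m³/s²
GM/r = (4.053 × 10^21) / (5.293 × 10^11) = 7.65728 × 10^9 m²/s²
v = √(GM/r) = 87505.9 m/s ≈ 87.51 km/s

Final answer: 87.51 km/s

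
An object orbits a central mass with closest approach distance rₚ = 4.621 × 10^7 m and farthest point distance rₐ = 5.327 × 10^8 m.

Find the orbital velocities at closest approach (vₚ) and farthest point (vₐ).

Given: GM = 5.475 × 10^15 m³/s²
rₚ = 4.621 × 10^7 m
rₐ = 5.327 × 10^8 m
GM = 5.475 × 10^15 m³/s²
a = (rₚ + rₐ)/2 = 2.89455 × 10^8 m
Vis-viva: v² = GM (2/r − 1/a)
vₚ² = 5.475 × 10^15 × (4.32807 × 10^-8 − 3.45477 × 10^-9) = 2.18047 × 10^8 m²/s²
vₚ = 14766.4 m/s ≈ 14.77 km/s
vₐ² = 5.475 × 10^15 × (3.75446 × 10^-9 − 3.45477 × 10^-9) = 1.6408 × 10^6 m²/s²
vₐ = 1280.94 m/s ≈ 1.281 km/s

Final answer: vₚ = 14.77 km/s, vₐ = 1.281 km/s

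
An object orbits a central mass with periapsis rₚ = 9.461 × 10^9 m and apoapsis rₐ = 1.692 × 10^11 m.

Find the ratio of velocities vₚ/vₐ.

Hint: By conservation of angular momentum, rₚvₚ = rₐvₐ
rₚ = 9.461 × 10^9 m
rₐ = 1.692 × 10^11 m
rₚvₚ = rₐvₐ  ⇒  vₚ/vₐ = rₐ/rₚ
vₚ/vₐ = (1.692 × 10^11) / (9.461 × 10^9) = 17.8839

Final answer: vₚ/vₐ = 17.88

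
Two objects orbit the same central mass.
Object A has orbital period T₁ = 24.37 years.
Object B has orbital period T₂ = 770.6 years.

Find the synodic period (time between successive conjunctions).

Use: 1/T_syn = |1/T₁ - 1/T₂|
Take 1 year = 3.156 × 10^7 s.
T₁ = 24.37 years = 7.69117 × 10^8 s
T₂ = 770.6 years = 2.43201 × 10^10 s
1/T₁ = 1.30019 × 10^-9 s⁻¹
1/T₂ = 4.11182 × 10^-11 s⁻¹
|1/T₁ − 1/T₂| = 1.25907 × 10^-9 s⁻¹
T_syn = 1 / |1/T₁ − 1/T₂| = 7.94235 × 10^8 s ≈ 25.17 years

Final answer: T_syn = 25.17 years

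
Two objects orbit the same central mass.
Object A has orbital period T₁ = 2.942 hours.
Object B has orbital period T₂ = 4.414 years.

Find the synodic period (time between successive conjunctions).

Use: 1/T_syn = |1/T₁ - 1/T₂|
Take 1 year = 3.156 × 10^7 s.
T₁ = 2.942 hours = 10591.2 s
T₂ = 4.414 years = 1.39306 × 10^8 s
1/T₁ = 9.4418 × 10^-5 s⁻¹
1/T₂ = 7.17845 × 10^-9 s⁻¹
|1/T₁ − 1/T₂| = 9.44108 × 10^-5 s⁻¹
T_syn = 1 / |1/T₁ − 1/T₂| = 10592 s ≈ 2.942 hours

Final answer: T_syn = 2.942 hours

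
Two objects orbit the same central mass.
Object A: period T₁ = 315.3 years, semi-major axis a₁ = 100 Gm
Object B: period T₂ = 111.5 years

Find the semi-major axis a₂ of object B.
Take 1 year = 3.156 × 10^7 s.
T₁ = 315.3 years = 9.95087 × 10^9 s
T₂ = 111.5 years = 3.51894 × 10^9 s
a₁ = 100 Gm = 1 × 10^11 m
Kepler's third law: (T₂/T₁)² = (a₂/a₁)³  ⇒  a₂ = a₁ (T₂/T₁)^(2/3)
T₂/T₁ = 0.353631
(T₂/T₁)^(2/3) = 0.500074
a₂ = 1 × 10^11 m × 0.500074 = 5.00074 × 10^10 m ≈ 50.01 Gm

Final answer: a₂ = 50.01 Gm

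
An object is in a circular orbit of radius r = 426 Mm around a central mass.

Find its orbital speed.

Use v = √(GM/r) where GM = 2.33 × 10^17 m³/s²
r = 426 Mm = 4.26 × 10^8 m
GM = 2.33 × 10^17 m³/s²
GM/r = (2.33 × 10^17) / (4.26 × 10^8) = 5.46948 × 10^8 m²/s²
v = √(GM/r) = 23386.9 m/s ≈ 23.39 km/s

Final answer: 23.39 km/s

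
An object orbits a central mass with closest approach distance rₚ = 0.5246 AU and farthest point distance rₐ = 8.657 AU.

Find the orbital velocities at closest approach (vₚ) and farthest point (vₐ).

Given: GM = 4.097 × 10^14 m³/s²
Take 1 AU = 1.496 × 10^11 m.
rₚ = 0.5246 AU = 7.84802 × 10^10 m
rₐ = 8.657 AU = 1.29509 × 10^12 m
GM = 4.097 × 10^14 m³/s²
a = (rₚ + rₐ)/2 = 6.86784 × 10^11 m
Vis-viva: v² = GM (2/r − 1/a)
vₚ² = 4.097 × 10^14 × (2.54841 × 10^-11 − 1.45606 × 10^-12) = 9844.31 m²/s²
vₚ = 99.2185 m/s ≈ 99.22 m/s
vₐ² = 4.097 × 10^14 × (1.5443 × 10^-12 − 1.45606 × 10^-12) = 36.1499 m²/s²
vₐ = 6.01248 m/s ≈ 6.012 m/s

Final answer: vₚ = 99.22 m/s, vₐ = 6.012 m/s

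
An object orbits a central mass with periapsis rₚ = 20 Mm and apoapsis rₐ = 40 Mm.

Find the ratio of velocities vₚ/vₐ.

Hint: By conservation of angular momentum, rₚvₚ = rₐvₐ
rₚ = 20 Mm = 2 × 10^7 m
rₐ = 40 Mm = 4 × 10^7 m
rₚvₚ = rₐvₐ  ⇒  vₚ/vₐ = rₐ/rₚ
vₚ/vₐ = (4 × 10^7) / (2 × 10^7) = 2

Final answer: vₚ/vₐ = 2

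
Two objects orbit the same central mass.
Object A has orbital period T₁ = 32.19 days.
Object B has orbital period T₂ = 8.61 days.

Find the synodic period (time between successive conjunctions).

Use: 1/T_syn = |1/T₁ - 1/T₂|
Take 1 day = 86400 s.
T₁ = 32.19 days = 2.78122 × 10^6 s
T₂ = 8.61 days = 743904 s
1/T₁ = 3.59555 × 10^-7 s⁻¹
1/T₂ = 1.34426 × 10^-6 s⁻¹
|1/T₁ − 1/T₂| = 9.84705 × 10^-7 s⁻¹
T_syn = 1 / |1/T₁ − 1/T₂| = 1.01553 × 10^6 s ≈ 11.75 days

Final answer: T_syn = 11.75 days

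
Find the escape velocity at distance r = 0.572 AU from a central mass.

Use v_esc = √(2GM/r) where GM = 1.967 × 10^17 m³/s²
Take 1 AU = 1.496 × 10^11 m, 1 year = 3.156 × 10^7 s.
r = 0.572 AU = 8.55712 × 10^10 m
GM = 1.967 × 10^17 m³/s²
2GM/r = 2 × (1.967 × 10^17) / (8.55712 × 10^10) = 4.59734 × 10^6 m²/s²
v_esc = √(2GM/r) = 2144.14 m/s ≈ 0.4523 AU/year

Final answer: 0.4523 AU/year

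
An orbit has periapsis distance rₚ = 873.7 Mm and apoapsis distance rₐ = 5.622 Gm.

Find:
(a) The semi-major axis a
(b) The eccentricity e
rₚ = 873.7 Mm = 8.737 × 10^8 m
rₐ = 5.622 Gm = 5.622 × 10^9 m
(a) a = (rₚ + rₐ)/2 = 3.24785 × 10^9 m ≈ 3.248 Gm
(b) e = (rₐ − rₚ)/(rₐ + rₚ) = (4.7483 × 10^9) / (6.4957 × 10^9) = 0.730991

Final answer:
(a) a = 3.248 Gm
(b) e = 0.731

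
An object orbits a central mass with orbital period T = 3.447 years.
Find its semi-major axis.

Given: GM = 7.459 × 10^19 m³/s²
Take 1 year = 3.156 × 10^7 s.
T = 3.447 years = 1.08787 × 10^8 s
GM = 7.459 × 10^19 m³/s²
Kepler's third law: a³ = GM T² / (4π²)
T² = 1.18347 × 10^16 s²
a³ = (7.459 × 10^19) × (1.18347 × 10^16) / (4π²) = 2.23603 × 10^34 m³
a = (a³)^(1/3) = 2.81725 × 10^11 m ≈ 2.817 × 10^11 m

Final answer: 2.817 × 10^11 m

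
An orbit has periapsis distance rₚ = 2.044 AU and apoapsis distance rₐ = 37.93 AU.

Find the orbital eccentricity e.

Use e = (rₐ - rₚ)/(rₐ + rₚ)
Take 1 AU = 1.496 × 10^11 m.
rₚ = 2.044 AU = 3.05782 × 10^11 m
rₐ = 37.93 AU = 5.67433 × 10^12 m
rₐ − rₚ = 5.36855 × 10^12 m
rₐ + rₚ = 5.98011 × 10^12 m
e = (rₐ − rₚ)/(rₐ + rₚ) = 0.897734

Final answer: e = 0.8977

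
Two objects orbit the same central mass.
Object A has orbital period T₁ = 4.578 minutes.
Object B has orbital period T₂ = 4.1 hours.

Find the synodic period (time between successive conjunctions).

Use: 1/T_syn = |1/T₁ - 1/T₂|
T₁ = 4.578 minutes = 274.68 s
T₂ = 4.1 hours = 14760 s
1/T₁ = 0.0036406 s⁻¹
1/T₂ = 6.77507 × 10^-5 s⁻¹
|1/T₁ − 1/T₂| = 0.00357285 s⁻¹
T_syn = 1 / |1/T₁ − 1/T₂| = 279.889 s ≈ 4.665 minutes

Final answer: T_syn = 4.665 minutes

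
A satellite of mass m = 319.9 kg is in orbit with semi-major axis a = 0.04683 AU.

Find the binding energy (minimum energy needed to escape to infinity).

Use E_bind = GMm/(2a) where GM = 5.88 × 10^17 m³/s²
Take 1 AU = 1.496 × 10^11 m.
a = 0.04683 AU = 7.00577 × 10^9 m
GM = 5.88 × 10^17 m³/s²
m = 319.9 kg
GMm = 5.88 × 10^17 × 319.9 = 1.88101 × 10^20 m³·kg/s²
2a = 1.40115 × 10^10 m
E_bind = GMm/(2a) = 1.34247 × 10^10 J ≈ 13.42 GJ

Final answer: 13.42 GJ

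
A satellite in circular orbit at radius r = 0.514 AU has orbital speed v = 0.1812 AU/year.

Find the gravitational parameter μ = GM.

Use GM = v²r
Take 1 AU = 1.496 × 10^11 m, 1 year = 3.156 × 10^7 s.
r = 0.514 AU = 7.68944 × 10^10 m
v = 0.1812 AU/year = 858.92 m/s
v² = 737744 m²/s²
GM = v²r = 737744 × 7.68944 × 10^10 = 5.67284 × 10^16 m³/s²
GM ≈ 5.673 × 10^16 m³/s²

Final answer: GM = 5.673 × 10^16 m³/s²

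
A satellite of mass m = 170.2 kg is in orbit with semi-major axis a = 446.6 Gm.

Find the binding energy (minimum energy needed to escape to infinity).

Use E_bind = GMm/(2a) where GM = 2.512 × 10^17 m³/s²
a = 446.6 Gm = 4.466 × 10^11 m
GM = 2.512 × 10^17 m³/s²
m = 170.2 kg
GMm = 2.512 × 10^17 × 170.2 = 4.27542 × 10^19 m³·kg/s²
2a = 8.932 × 10^11 m
E_bind = GMm/(2a) = 4.78664 × 10^7 J ≈ 47.87 MJ

Final answer: 47.87 MJ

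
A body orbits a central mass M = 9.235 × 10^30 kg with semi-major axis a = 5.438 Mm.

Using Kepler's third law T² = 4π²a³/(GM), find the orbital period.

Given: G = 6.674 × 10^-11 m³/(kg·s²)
M = 9.235 × 10^30 kg
GM = G × M = 6.674 × 10^-11 × 9.235 × 10^30 = 6.16344 × 10^20 m³/s²
a = 5.438 Mm = 5.438 × 10^6 m
a³ = 1.60812 × 10^20 m³
T = 2π √(a³/GM) = 2π √((1.60812 × 10^20) / (6.16344 × 10^20)) = 2π × 0.510796 s
T = 3.20942 s ≈ 3.209 seconds

Final answer: 3.209 seconds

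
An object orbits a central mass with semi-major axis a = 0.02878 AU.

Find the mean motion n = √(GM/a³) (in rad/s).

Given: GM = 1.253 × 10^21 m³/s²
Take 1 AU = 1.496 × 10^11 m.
a = 0.02878 AU = 4.30549 × 10^9 m
GM = 1.253 × 10^21 m³/s²
a³ = 7.98118 × 10^28 m³
GM/a³ = (1.253 × 10^21) / (7.98118 × 10^28) = 1.56994 × 10^-8 s⁻²
n = √(GM/a³) = 0.000125297 rad/s ≈ 0.0001253 rad/s

Final answer: n = 0.0001253 rad/s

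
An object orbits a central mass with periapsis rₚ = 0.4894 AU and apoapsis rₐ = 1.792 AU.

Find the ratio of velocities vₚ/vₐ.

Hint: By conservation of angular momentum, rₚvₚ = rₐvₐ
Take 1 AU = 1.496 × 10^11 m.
rₚ = 0.4894 AU = 7.32142 × 10^10 m
rₐ = 1.792 AU = 2.68083 × 10^11 m
rₚvₚ = rₐvₐ  ⇒  vₚ/vₐ = rₐ/rₚ
vₚ/vₐ = (2.68083 × 10^11) / (7.32142 × 10^10) = 3.66163

Final answer: vₚ/vₐ = 3.662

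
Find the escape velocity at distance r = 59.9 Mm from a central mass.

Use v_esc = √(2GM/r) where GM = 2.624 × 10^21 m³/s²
r = 59.9 Mm = 5.99 × 10^7 m
GM = 2.624 × 10^21 m³/s²
2GM/r = 2 × (2.624 × 10^21) / (5.99 × 10^7) = 8.76127 × 10^13 m²/s²
v_esc = √(2GM/r) = 9.36016 × 10^6 m/s ≈ 9360 km/s

Final answer: 9360 km/s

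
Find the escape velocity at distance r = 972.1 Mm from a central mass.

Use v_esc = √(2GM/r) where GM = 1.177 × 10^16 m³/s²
r = 972.1 Mm = 9.721 × 10^8 m
GM = 1.177 × 10^16 m³/s²
2GM/r = 2 × (1.177 × 10^16) / (9.721 × 10^8) = 2.42156 × 10^7 m²/s²
v_esc = √(2GM/r) = 4920.94 m/s ≈ 4.921 km/s

Final answer: 4.921 km/s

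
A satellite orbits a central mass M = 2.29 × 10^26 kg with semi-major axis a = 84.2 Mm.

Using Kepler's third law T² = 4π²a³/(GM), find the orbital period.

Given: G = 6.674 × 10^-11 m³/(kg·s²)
M = 2.29 × 10^26 kg
GM = G × M = 6.674 × 10^-11 × 2.29 × 10^26 = 1.52835 × 10^16 m³/s²
a = 84.2 Mm = 8.42 × 10^7 m
a³ = 5.96948 × 10^23 m³
T = 2π √(a³/GM) = 2π √((5.96948 × 10^23) / (1.52835 × 10^16)) = 2π × 6249.67 s
T = 39267.9 s ≈ 10.91 hours

Final answer: 10.91 hours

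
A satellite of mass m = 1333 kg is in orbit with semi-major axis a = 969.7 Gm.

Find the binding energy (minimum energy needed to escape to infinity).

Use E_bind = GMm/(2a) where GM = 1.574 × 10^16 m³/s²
a = 969.7 Gm = 9.697 × 10^11 m
GM = 1.574 × 10^16 m³/s²
m = 1333 kg
GMm = 1.574 × 10^16 × 1333 = 2.09814 × 10^19 m³·kg/s²
2a = 1.9394 × 10^12 m
E_bind = GMm/(2a) = 1.08185 × 10^7 J ≈ 10.82 MJ

Final answer: 10.82 MJ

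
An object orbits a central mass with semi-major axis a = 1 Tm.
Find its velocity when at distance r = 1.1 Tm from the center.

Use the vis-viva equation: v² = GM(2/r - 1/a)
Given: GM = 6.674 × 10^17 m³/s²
a = 1 Tm = 1 × 10^12 m
r = 1.1 Tm = 1.1 × 10^12 m
GM = 6.674 × 10^17 m³/s²
2/r − 1/a = 1.81818 × 10^-12 − 1 × 10^-12 = 8.18182 × 10^-13 m⁻¹
v² = GM (2/r − 1/a) = 546055 m²/s²
v = 738.955 m/s ≈ 739 m/s

Final answer: 739 m/s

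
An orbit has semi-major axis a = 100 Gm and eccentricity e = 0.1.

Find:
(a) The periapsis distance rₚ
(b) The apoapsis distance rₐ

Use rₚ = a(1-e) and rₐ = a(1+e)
a = 100 Gm = 1 × 10^11 m
e = 0.1:  1 − e = 0.9,  1 + e = 1.1
(a) rₚ = a(1 − e) = 1 × 10^11 m × 0.9 = 9 × 10^10 m ≈ 90 Gm
(b) rₐ = a(1 + e) = 1 × 10^11 m × 1.1 = 1.1 × 10^11 m ≈ 110 Gm

Final answer:
(a) rₚ = 90 Gm
(b) rₐ = 110 Gm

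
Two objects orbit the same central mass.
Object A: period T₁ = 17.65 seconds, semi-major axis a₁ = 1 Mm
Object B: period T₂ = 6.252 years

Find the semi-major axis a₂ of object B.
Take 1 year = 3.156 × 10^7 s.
T₁ = 17.65 seconds
T₂ = 6.252 years = 1.97313 × 10^8 s
a₁ = 1 Mm = 1 × 10^6 m
Kepler's third law: (T₂/T₁)² = (a₂/a₁)³  ⇒  a₂ = a₁ (T₂/T₁)^(2/3)
T₂/T₁ = 1.11792 × 10^7
(T₂/T₁)^(2/3) = 49996.6
a₂ = 1 × 10^6 m × 49996.6 = 4.99966 × 10^10 m ≈ 50 Gm

Final answer: a₂ = 50 Gm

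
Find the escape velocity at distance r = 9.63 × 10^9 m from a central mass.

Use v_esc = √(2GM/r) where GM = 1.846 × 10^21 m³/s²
r = 9.63 × 10^9 m
GM = 1.846 × 10^21 m³/s²
2GM/r = 2 × (1.846 × 10^21) / (9.63 × 10^9) = 3.83385 × 10^11 m²/s²
v_esc = √(2GM/r) = 619181 m/s ≈ 619.2 km/s

Final answer: 619.2 km/s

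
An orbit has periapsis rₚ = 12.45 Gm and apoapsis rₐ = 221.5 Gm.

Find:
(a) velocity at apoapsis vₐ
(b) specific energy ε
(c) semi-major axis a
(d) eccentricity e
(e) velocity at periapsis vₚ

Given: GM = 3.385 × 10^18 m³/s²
rₚ = 12.45 Gm = 1.245 × 10^10 m
rₐ = 221.5 Gm = 2.215 × 10^11 m
GM = 3.385 × 10^18 m³/s²
a = (rₚ + rₐ)/2 = 1.16975 × 10^11 m
e = (rₐ − rₚ)/(rₐ + rₚ) = (2.0905 × 10^11) / (2.3395 × 10^11) = 0.893567
(a) vₐ² = GM (2/rₐ − 1/a) = 3.385 × 10^18 × (9.02935 × 10^-12 − 8.54884 × 10^-12) = 1.62653 × 10^6 m²/s²;  vₐ = 1275.35 m/s ≈ 1.275 km/s
(b) 2a = 2.3395 × 10^11 m;  ε = −GM/(2a) = -1.44689 × 10^7 J/kg ≈ -14.47 MJ/kg
(c) a = 1.16975 × 10^11 m ≈ 117 Gm
(d) e = 0.893567 ≈ 0.8936
(e) vₚ² = GM (2/rₚ − 1/a) = 3.385 × 10^18 × (1.60643 × 10^-10 − 8.54884 × 10^-12) = 5.14837 × 10^8 m²/s²;  vₚ = 22690 m/s ≈ 22.69 km/s

Final answer:
(a) velocity at apoapsis vₐ = 1.275 km/s
(b) specific energy ε = -14.47 MJ/kg
(c) semi-major axis a = 117 Gm
(d) eccentricity e = 0.8936
(e) velocity at periapsis vₚ = 22.69 km/s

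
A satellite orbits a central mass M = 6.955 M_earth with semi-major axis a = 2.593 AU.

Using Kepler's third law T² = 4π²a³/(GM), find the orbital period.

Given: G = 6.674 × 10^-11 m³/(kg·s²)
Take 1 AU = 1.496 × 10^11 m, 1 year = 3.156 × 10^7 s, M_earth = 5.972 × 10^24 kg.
M = 6.955 M_earth = 4.15353 × 10^25 kg
GM = G × M = 6.674 × 10^-11 × 4.15353 × 10^25 = 2.77206 × 10^15 m³/s²
a = 2.593 AU = 3.87913 × 10^11 m
a³ = 5.83717 × 10^34 m³
T = 2π √(a³/GM) = 2π √((5.83717 × 10^34) / (2.77206 × 10^15)) = 2π × 4.5888 × 10^9 s
T = 2.88323 × 10^10 s ≈ 913.6 years

Final answer: 913.6 years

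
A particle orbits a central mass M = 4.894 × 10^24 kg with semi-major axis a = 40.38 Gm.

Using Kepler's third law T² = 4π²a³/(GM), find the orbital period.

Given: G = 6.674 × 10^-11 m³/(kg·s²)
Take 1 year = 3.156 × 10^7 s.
M = 4.894 × 10^24 kg
GM = G × M = 6.674 × 10^-11 × 4.894 × 10^24 = 3.26626 × 10^14 m³/s²
a = 40.38 Gm = 4.038 × 10^10 m
a³ = 6.58414 × 10^31 m³
T = 2π √(a³/GM) = 2π √((6.58414 × 10^31) / (3.26626 × 10^14)) = 2π × 4.48977 × 10^8 s
T = 2.82101 × 10^9 s ≈ 89.39 years

Final answer: 89.39 years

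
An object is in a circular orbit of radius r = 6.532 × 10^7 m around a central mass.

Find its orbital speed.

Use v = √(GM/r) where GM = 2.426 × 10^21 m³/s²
r = 6.532 × 10^7 m
GM = 2.426 × 10^21 m³/s²
GM/r = (2.426 × 10^21) / (6.532 × 10^7) = 3.71402 × 10^13 m²/s²
v = √(GM/r) = 6.09428 × 10^6 m/s ≈ 6094 km/s

Final answer: 6094 km/s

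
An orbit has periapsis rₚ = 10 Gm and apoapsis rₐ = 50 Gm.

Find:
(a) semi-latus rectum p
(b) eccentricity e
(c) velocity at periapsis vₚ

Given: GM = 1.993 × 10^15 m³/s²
rₚ = 10 Gm = 1 × 10^10 m
rₐ = 50 Gm = 5 × 10^10 m
GM = 1.993 × 10^15 m³/s²
a = (rₚ + rₐ)/2 = 3 × 10^10 m
e = (rₐ − rₚ)/(rₐ + rₚ) = (4 × 10^10) / (6 × 10^10) = 0.666667
(a) 1 − e² = 0.555556;  p = a(1 − e²) = 3 × 10^10 × 0.555556 = 1.66667 × 10^10 m ≈ 16.67 Gm
(b) e = 0.666667 ≈ 0.6667
(c) vₚ² = GM (2/rₚ − 1/a) = 1.993 × 10^15 × (2 × 10^-10 − 3.33333 × 10^-11) = 332167 m²/s²;  vₚ = 576.339 m/s ≈ 576.3 m/s

Final answer:
(a) semi-latus rectum p = 16.67 Gm
(b) eccentricity e = 0.6667
(c) velocity at periapsis vₚ = 576.3 m/s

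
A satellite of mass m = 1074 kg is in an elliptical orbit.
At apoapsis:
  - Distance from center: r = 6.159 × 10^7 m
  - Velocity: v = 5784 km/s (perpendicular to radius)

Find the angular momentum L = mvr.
r = 6.159 × 10^7 m
v = 5784 km/s = 5.784 × 10^6 m/s
vr = 5.784 × 10^6 × 6.159 × 10^7 = 3.56237 × 10^14 m²/s
L = m × vr = 1074 × 3.56237 × 10^14 = 3.82598 × 10^17 kg·m²/s ≈ 3.826 × 10^17 kg·m²/s

Final answer: L = 3.826 × 10^17 kg·m²/s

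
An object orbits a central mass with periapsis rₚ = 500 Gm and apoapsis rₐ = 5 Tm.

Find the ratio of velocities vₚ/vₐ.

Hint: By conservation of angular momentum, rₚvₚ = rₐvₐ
rₚ = 500 Gm = 5 × 10^11 m
rₐ = 5 Tm = 5 × 10^12 m
rₚvₚ = rₐvₐ  ⇒  vₚ/vₐ = rₐ/rₚ
vₚ/vₐ = (5 × 10^12) / (5 × 10^11) = 10

Final answer: vₚ/vₐ = 10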